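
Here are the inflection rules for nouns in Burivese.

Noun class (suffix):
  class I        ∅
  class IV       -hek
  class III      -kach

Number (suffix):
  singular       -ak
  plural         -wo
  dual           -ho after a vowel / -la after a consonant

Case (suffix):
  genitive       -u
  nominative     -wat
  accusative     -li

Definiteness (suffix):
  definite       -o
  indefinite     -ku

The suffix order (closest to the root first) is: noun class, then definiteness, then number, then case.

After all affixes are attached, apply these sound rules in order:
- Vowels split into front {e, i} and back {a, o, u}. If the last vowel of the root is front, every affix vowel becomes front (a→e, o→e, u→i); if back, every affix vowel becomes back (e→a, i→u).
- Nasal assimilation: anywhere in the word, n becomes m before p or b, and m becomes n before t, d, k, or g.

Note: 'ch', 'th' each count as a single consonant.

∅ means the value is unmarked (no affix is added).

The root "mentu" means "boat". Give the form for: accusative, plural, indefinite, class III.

mentukachkuwolu

Attach noun class class III -kach → mentukach.
Attach definiteness indefinite -ku → mentukachku.
Attach number plural -wo → mentukachkuwo.
Attach case accusative -li → mentukachkuwoli.
Apply vowel harmony: mentukachkuwoli → mentukachkuwolu.
Nasal assimilation: no change.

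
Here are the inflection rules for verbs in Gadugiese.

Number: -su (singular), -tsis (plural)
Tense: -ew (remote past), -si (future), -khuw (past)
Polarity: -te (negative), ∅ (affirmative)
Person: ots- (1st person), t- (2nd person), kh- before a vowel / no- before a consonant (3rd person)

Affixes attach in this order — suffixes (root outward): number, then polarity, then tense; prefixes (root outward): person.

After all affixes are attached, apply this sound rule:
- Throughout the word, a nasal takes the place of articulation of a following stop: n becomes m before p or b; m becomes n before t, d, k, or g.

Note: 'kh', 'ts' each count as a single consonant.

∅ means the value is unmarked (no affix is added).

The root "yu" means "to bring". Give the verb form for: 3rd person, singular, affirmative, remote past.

noyusuew

Attach number singular -su → yusu.
polarity = affirmative: zero marking, form stays yusu.
Attach person 3rd person no- (before consonant 'y') → noyusu.
Attach tense remote past -ew → noyusuew.
Nasal assimilation: no change.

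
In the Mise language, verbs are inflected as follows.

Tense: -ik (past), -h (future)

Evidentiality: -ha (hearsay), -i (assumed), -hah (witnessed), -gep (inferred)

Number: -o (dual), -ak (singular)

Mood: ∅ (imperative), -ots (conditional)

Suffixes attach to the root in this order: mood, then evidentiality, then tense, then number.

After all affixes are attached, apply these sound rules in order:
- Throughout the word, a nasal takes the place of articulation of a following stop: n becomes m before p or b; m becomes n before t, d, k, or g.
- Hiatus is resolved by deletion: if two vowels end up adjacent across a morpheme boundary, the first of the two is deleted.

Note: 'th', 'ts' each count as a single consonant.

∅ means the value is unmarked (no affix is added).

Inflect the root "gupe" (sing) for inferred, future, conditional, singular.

Attach mood conditional -ots → gupeots.
Attach evidentiality inferred -gep → gupeotsgep.
Attach tense future -h → gupeotsgeph.
Attach number singular -ak → gupeotsgephak.
Nasal assimilation: no change.
Apply vowel deletion: gupeotsgephak → gupotsgephak.

gupotsgephak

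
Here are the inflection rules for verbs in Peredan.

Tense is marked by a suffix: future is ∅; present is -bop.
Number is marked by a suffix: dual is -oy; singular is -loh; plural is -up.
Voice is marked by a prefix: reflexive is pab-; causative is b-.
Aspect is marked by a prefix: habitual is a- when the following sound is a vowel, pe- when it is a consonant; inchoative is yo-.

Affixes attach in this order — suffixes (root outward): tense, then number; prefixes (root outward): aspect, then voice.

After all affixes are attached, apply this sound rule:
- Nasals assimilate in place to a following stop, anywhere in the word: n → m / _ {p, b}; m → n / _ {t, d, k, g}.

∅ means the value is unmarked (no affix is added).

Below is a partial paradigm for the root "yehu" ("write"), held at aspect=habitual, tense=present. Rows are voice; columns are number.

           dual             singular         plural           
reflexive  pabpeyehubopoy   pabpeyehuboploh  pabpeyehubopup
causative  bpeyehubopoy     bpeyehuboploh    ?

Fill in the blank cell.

bpeyehubopup

Attach aspect habitual pe- (before consonant 'y') → peyehu.
Attach tense present -bop → peyehubop.
Attach number plural -up → peyehubopup.
Attach voice causative b- → bpeyehubopup.
Nasal assimilation: no change.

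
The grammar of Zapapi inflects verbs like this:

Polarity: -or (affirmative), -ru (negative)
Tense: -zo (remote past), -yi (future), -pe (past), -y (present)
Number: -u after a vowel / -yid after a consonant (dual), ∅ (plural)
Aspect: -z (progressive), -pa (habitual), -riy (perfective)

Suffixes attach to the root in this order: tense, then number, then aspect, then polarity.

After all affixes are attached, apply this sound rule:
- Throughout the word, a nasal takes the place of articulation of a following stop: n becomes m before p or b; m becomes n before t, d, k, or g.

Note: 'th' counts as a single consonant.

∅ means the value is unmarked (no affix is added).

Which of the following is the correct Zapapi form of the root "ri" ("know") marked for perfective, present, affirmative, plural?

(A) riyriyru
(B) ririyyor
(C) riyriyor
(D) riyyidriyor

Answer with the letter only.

C

Attach tense present -y → riy.
number = plural: zero marking, form stays riy.
Attach aspect perfective -riy → riyriy.
Attach polarity affirmative -or → riyriyor.
Nasal assimilation: no change.
So the correct form is riyriyor, option (C).
(B) ririyyor is wrong: it has the affixes in the wrong order.
(D) riyyidriyor is wrong: it uses dual instead of plural for number.
(A) riyriyru is wrong: it uses negative instead of affirmative for polarity.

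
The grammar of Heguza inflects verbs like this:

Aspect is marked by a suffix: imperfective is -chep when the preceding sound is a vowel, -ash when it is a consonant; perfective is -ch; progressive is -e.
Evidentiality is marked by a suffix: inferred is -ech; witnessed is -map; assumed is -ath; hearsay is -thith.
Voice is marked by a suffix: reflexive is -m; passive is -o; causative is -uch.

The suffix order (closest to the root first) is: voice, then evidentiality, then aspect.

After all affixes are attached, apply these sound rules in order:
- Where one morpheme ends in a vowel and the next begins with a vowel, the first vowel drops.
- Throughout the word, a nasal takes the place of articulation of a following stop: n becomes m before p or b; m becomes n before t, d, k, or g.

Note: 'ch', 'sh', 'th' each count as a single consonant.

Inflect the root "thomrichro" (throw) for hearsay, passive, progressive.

thomrichrothithe

Attach voice passive -o → thomrichroo.
Attach evidentiality hearsay -thith → thomrichroothith.
Attach aspect progressive -e → thomrichroothithe.
Apply vowel deletion: thomrichroothithe → thomrichrothithe.
Nasal assimilation: no change.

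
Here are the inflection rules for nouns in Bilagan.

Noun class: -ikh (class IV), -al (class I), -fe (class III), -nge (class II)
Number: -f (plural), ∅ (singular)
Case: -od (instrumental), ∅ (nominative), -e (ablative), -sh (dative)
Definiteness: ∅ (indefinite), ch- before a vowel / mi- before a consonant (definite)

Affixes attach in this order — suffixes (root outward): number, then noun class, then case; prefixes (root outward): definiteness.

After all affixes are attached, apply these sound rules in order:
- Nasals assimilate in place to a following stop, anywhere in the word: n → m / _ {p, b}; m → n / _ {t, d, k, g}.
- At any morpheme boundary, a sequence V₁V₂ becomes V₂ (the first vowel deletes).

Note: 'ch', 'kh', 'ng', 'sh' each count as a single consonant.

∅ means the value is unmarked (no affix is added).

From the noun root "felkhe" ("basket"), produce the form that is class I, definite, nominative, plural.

Attach number plural -f → felkhef.
Attach noun class class I -al → felkhefal.
case = nominative: zero marking, form stays felkhefal.
Attach definiteness definite mi- (before consonant 'f') → mifelkhefal.
Nasal assimilation: no change.
Vowel deletion: no change.

mifelkhefal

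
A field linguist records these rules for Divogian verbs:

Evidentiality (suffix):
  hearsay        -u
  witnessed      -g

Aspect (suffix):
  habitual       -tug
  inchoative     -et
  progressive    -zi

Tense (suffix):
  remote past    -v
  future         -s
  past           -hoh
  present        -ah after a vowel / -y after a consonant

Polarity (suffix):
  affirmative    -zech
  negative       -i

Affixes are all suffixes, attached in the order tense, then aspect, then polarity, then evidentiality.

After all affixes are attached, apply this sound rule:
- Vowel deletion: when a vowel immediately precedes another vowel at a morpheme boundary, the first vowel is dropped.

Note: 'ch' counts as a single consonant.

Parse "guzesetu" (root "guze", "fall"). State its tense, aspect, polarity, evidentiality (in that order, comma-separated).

future, inchoative, negative, hearsay

Segment: guze-s-et-i-u.
tense: -s → future.
aspect: -et → inchoative.
polarity: -i → negative.
evidentiality: -u → hearsay.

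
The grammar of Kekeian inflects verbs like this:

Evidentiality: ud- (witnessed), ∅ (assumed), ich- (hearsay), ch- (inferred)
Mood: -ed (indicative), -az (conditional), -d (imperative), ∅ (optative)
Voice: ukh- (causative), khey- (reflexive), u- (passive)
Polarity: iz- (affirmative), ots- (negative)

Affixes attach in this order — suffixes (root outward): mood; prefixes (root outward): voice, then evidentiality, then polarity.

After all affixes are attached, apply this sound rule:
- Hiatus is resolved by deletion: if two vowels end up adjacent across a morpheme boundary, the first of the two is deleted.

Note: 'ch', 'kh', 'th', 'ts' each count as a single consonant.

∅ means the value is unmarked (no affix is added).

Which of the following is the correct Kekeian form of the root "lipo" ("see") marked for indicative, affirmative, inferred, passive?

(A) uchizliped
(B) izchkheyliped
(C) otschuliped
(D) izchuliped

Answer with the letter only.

Attach mood indicative -ed → lipoed.
Attach voice passive u- → ulipoed.
Attach evidentiality inferred ch- → chulipoed.
Attach polarity affirmative iz- → izchulipoed.
Apply vowel deletion: izchulipoed → izchuliped.
So the correct form is izchuliped, option (D).
(B) izchkheyliped is wrong: it uses reflexive instead of passive for voice.
(A) uchizliped is wrong: it has the affixes in the wrong order.
(C) otschuliped is wrong: it uses negative instead of affirmative for polarity.

D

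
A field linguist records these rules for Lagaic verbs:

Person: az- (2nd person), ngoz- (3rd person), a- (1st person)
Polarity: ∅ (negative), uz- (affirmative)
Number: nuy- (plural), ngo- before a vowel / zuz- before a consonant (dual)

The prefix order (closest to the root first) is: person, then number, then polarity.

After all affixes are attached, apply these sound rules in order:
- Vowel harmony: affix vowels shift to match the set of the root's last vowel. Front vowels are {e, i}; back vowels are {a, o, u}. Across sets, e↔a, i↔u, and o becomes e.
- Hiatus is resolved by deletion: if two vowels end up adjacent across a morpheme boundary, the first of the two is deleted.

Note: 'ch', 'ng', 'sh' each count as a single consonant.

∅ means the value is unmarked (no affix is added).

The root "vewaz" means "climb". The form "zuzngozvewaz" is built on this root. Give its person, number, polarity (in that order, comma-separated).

Segment: zuz-ngoz-vewaz.
person: ngoz- → 3rd person.
number: ngo/zuz- → dual.
polarity: ∅ → negative.

3rd person, dual, negative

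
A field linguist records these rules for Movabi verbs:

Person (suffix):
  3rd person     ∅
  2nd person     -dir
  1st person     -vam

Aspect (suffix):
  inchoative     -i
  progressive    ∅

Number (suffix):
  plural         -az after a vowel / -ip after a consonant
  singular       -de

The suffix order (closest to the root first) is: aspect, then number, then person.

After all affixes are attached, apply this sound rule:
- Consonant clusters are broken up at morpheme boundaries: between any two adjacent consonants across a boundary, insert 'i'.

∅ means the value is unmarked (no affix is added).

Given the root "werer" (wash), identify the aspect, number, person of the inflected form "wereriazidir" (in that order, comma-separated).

Segment: werer-i-az-dir.
aspect: -i → inchoative.
number: -az/ip → plural.
person: -dir → 2nd person.

inchoative, plural, 2nd person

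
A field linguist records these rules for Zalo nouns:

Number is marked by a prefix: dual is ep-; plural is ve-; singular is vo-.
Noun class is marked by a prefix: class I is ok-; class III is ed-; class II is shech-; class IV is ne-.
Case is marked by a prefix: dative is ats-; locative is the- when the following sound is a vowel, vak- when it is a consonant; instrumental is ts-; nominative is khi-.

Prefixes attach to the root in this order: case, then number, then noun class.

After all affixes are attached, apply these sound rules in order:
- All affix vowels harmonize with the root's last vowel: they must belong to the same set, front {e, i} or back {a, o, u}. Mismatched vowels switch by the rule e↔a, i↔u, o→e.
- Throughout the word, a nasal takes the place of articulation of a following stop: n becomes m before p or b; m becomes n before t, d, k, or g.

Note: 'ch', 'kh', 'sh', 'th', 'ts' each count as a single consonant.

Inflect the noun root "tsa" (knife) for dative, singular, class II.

Attach case dative ats- → atstsa.
Attach number singular vo- → voatstsa.
Attach noun class class II shech- → shechvoatstsa.
Apply vowel harmony: shechvoatstsa → shachvoatstsa.
Nasal assimilation: no change.

shachvoatstsa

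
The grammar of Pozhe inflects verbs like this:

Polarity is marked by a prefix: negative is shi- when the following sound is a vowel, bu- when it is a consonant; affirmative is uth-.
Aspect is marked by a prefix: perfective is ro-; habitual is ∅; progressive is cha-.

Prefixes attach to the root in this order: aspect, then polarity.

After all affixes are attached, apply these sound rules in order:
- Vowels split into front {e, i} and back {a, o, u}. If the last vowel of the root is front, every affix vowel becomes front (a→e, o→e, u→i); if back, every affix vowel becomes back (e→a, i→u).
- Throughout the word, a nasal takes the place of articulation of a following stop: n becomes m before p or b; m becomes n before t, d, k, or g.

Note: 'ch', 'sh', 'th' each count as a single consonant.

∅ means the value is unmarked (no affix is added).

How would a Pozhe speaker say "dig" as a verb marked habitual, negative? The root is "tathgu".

butathgu

aspect = habitual: zero marking, form stays tathgu.
Attach polarity negative bu- (before consonant 't') → butathgu.
Vowel harmony: no change.
Nasal assimilation: no change.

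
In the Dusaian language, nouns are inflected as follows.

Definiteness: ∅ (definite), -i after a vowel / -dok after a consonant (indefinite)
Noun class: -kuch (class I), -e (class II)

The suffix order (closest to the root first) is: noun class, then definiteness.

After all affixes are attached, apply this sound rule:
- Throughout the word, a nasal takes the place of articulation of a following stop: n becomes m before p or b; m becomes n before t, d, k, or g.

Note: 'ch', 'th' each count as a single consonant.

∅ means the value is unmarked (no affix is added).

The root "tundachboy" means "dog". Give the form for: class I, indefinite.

Attach noun class class I -kuch → tundachboykuch.
Attach definiteness indefinite -dok (after consonant 'ch') → tundachboykuchdok.
Nasal assimilation: no change.

tundachboykuchdok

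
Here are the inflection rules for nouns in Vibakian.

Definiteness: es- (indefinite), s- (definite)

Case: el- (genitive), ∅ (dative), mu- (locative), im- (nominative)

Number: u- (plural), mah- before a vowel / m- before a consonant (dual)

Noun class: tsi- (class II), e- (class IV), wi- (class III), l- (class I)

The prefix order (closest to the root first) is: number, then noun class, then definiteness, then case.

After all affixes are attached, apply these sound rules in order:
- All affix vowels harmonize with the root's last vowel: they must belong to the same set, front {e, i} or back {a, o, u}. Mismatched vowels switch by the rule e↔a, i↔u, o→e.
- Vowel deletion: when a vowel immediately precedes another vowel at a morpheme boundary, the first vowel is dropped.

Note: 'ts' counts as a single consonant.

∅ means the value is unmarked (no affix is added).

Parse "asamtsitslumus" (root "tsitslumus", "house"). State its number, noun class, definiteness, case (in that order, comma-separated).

dual, class IV, indefinite, dative

Segment: es-e-m-tsitslumus.
number: mah/m- → dual.
noun class: e- → class IV.
definiteness: es- → indefinite.
case: ∅ → dative.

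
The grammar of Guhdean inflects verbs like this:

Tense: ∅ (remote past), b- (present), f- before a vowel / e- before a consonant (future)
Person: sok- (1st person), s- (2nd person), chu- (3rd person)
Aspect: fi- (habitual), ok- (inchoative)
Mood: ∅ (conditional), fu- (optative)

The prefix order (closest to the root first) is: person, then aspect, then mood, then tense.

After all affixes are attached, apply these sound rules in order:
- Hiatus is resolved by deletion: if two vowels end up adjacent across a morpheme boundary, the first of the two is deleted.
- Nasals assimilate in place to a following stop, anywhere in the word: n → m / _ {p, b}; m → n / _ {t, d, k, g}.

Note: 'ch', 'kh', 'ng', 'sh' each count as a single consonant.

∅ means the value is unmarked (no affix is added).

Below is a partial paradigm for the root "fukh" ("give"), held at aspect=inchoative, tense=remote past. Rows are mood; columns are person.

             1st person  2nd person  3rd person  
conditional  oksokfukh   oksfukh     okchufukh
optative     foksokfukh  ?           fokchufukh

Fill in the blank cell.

foksfukh

Attach person 2nd person s- → sfukh.
Attach aspect inchoative ok- → oksfukh.
Attach mood optative fu- → fuoksfukh.
tense = remote past: zero marking, form stays fuoksfukh.
Apply vowel deletion: fuoksfukh → foksfukh.
Nasal assimilation: no change.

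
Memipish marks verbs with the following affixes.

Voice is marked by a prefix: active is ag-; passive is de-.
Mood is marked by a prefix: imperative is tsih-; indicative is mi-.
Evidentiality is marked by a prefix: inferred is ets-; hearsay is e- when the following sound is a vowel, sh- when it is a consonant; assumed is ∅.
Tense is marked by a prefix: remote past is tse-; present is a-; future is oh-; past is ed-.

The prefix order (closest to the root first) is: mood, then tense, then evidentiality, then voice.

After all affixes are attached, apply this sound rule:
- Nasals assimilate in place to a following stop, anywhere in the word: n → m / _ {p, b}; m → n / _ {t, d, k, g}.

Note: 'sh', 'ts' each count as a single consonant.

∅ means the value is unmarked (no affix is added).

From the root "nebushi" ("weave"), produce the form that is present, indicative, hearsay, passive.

Attach mood indicative mi- → minebushi.
Attach tense present a- → aminebushi.
Attach evidentiality hearsay e- (before vowel 'a') → eaminebushi.
Attach voice passive de- → deeaminebushi.
Nasal assimilation: no change.

deeaminebushi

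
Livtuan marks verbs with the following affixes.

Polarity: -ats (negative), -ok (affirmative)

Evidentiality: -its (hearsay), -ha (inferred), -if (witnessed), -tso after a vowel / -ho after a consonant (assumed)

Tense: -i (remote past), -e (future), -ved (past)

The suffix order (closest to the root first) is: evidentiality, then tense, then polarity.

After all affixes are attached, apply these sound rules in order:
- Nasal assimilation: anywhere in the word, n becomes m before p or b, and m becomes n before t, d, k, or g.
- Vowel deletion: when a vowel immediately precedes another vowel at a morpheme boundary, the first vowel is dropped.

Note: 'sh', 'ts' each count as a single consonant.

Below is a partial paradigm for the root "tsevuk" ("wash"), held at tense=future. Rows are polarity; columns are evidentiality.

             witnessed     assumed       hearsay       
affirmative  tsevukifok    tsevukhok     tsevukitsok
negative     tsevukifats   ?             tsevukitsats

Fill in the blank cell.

Attach evidentiality assumed -ho (after consonant 'k') → tsevukho.
Attach tense future -e → tsevukhoe.
Attach polarity negative -ats → tsevukhoeats.
Nasal assimilation: no change.
Apply vowel deletion: tsevukhoeats → tsevukhats.

tsevukhats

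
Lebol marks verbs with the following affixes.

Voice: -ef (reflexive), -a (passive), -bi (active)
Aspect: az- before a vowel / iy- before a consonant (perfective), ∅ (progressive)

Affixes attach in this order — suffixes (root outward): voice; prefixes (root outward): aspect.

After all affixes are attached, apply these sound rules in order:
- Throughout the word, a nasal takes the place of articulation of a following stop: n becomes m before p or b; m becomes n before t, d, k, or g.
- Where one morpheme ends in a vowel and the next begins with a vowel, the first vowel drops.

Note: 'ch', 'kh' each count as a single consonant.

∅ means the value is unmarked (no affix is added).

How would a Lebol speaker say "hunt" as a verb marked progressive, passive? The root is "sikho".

Attach voice passive -a → sikhoa.
aspect = progressive: zero marking, form stays sikhoa.
Nasal assimilation: no change.
Apply vowel deletion: sikhoa → sikha.

sikha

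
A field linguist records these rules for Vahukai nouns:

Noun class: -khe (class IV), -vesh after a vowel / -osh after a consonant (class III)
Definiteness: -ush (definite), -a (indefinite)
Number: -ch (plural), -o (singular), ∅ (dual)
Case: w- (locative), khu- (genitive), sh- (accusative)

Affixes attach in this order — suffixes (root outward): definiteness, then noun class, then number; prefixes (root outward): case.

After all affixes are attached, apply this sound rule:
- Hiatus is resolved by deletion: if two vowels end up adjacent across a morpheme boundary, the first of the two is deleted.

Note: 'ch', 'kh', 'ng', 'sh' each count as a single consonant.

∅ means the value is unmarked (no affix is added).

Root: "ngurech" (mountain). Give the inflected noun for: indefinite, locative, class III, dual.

wngurechavesh

Attach definiteness indefinite -a → ngurecha.
Attach case locative w- → wngurecha.
Attach noun class class III -vesh (after vowel 'a') → wngurechavesh.
number = dual: zero marking, form stays wngurechavesh.
Vowel deletion: no change.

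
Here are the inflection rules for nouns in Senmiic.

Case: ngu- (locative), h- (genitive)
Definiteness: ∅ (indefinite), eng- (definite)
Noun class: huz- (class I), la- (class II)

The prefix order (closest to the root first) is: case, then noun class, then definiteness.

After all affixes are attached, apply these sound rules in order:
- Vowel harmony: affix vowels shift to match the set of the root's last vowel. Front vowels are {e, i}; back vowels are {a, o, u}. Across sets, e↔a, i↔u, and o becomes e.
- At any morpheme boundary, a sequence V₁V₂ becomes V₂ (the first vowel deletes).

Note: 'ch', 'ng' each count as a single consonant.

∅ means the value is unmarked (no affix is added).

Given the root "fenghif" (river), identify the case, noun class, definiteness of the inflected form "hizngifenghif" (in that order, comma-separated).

Segment: huz-ngu-fenghif.
case: ngu- → locative.
noun class: huz- → class I.
definiteness: ∅ → indefinite.

locative, class I, indefinite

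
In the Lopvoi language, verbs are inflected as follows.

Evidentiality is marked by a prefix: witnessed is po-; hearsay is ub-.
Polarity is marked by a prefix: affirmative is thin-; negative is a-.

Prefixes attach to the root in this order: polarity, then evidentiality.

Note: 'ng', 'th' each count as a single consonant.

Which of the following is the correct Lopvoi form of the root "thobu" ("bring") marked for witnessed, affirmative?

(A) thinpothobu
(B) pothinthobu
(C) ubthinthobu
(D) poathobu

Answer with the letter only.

Attach polarity affirmative thin- → thinthobu.
Attach evidentiality witnessed po- → pothinthobu.
So the correct form is pothinthobu, option (B).
(D) poathobu is wrong: it uses negative instead of affirmative for polarity.
(A) thinpothobu is wrong: it has the affixes in the wrong order.
(C) ubthinthobu is wrong: it uses hearsay instead of witnessed for evidentiality.

B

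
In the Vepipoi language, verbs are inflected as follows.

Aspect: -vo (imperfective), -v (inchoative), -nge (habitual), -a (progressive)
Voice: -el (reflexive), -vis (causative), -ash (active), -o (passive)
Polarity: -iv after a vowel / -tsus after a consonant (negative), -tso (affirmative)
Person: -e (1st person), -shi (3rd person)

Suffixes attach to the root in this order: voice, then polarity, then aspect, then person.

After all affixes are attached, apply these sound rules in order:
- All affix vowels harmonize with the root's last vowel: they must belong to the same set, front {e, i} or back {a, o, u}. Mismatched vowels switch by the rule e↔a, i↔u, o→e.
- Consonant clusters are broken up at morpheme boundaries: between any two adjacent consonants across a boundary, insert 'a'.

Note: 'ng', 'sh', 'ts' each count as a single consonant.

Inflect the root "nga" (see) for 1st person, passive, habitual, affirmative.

Attach voice passive -o → ngao.
Attach polarity affirmative -tso → ngaotso.
Attach aspect habitual -nge → ngaotsonge.
Attach person 1st person -e → ngaotsongee.
Apply vowel harmony: ngaotsongee → ngaotsongaa.
Epenthesis: no change.

ngaotsongaa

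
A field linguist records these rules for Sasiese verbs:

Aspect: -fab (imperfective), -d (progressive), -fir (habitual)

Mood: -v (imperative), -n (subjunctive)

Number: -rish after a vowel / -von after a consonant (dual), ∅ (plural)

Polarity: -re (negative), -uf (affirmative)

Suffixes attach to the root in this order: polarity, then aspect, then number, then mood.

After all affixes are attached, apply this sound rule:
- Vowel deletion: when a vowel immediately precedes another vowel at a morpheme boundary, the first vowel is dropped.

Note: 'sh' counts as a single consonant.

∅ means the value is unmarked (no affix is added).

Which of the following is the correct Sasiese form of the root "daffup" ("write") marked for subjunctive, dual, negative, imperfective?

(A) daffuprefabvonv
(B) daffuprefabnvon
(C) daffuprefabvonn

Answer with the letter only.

Attach polarity negative -re → daffupre.
Attach aspect imperfective -fab → daffuprefab.
Attach number dual -von (after consonant 'b') → daffuprefabvon.
Attach mood subjunctive -n → daffuprefabvonn.
Vowel deletion: no change.
So the correct form is daffuprefabvonn, option (C).
(B) daffuprefabnvon is wrong: it has the affixes in the wrong order.
(A) daffuprefabvonv is wrong: it uses imperative instead of subjunctive for mood.

C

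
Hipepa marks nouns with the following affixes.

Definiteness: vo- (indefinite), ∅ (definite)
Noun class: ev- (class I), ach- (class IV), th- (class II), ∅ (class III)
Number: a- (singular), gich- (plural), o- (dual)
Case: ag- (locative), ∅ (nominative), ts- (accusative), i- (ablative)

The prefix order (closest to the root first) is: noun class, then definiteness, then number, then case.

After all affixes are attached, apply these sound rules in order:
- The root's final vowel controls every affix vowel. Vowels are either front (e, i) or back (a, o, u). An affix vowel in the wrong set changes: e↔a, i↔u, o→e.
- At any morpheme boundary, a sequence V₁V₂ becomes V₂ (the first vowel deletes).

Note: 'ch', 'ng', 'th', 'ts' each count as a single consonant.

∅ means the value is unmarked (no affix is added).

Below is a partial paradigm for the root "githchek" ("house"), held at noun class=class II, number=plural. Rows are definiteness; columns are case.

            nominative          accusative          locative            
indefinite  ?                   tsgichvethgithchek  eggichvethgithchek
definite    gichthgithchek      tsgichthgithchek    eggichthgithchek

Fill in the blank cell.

Attach noun class class II th- → thgithchek.
Attach definiteness indefinite vo- → vothgithchek.
Attach number plural gich- → gichvothgithchek.
case = nominative: zero marking, form stays gichvothgithchek.
Apply vowel harmony: gichvothgithchek → gichvethgithchek.
Vowel deletion: no change.

gichvethgithchek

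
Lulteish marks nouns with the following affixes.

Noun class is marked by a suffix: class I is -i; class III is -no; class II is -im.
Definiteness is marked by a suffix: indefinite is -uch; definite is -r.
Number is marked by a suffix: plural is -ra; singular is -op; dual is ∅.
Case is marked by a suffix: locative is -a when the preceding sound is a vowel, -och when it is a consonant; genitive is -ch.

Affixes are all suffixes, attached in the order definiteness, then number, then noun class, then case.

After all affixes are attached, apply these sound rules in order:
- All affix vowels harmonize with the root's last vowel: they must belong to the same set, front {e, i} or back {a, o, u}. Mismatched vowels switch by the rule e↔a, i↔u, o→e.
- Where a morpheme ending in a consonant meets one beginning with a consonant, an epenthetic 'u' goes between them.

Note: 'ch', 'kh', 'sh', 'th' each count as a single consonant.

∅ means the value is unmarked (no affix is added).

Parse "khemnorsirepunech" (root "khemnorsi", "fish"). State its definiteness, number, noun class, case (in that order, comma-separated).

definite, singular, class III, genitive

Segment: khemnorsi-r-op-no-ch.
definiteness: -r → definite.
number: -op → singular.
noun class: -no → class III.
case: -ch → genitive.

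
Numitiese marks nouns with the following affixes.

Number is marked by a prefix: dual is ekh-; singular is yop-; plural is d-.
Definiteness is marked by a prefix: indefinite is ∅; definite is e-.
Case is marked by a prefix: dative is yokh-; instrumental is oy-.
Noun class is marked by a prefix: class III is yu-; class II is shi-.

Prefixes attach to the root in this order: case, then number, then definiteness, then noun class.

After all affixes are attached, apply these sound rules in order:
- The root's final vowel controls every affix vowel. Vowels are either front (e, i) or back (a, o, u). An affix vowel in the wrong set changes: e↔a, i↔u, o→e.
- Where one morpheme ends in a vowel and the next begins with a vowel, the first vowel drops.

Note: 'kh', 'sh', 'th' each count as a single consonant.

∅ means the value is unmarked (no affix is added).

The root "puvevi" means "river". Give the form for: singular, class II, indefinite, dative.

shiyepyekhpuvevi

Attach case dative yokh- → yokhpuvevi.
Attach number singular yop- → yopyokhpuvevi.
definiteness = indefinite: zero marking, form stays yopyokhpuvevi.
Attach noun class class II shi- → shiyopyokhpuvevi.
Apply vowel harmony: shiyopyokhpuvevi → shiyepyekhpuvevi.
Vowel deletion: no change.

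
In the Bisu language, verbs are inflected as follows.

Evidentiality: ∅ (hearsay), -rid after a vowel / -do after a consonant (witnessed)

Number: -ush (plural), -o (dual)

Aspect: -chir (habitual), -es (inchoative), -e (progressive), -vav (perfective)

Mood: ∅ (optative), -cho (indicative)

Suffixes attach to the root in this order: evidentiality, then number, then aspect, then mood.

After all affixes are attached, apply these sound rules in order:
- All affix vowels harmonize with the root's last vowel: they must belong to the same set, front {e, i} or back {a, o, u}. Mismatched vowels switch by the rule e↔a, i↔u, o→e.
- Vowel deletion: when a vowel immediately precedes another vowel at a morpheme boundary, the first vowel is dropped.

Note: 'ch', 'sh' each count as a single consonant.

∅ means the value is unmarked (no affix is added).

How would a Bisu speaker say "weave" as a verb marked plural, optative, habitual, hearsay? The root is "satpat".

evidentiality = hearsay: zero marking, form stays satpat.
Attach number plural -ush → satpatush.
Attach aspect habitual -chir → satpatushchir.
mood = optative: zero marking, form stays satpatushchir.
Apply vowel harmony: satpatushchir → satpatushchur.
Vowel deletion: no change.

satpatushchur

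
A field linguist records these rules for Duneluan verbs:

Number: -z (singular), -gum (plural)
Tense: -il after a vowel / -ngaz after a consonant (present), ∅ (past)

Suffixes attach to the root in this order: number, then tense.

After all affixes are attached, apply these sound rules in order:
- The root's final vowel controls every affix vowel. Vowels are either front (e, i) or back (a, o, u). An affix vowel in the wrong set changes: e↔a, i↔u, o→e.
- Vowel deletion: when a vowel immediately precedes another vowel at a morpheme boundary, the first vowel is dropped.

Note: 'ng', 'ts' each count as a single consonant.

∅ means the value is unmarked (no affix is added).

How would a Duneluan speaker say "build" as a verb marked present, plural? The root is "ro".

rogumngaz

Attach number plural -gum → rogum.
Attach tense present -ngaz (after consonant 'm') → rogumngaz.
Vowel harmony: no change.
Vowel deletion: no change.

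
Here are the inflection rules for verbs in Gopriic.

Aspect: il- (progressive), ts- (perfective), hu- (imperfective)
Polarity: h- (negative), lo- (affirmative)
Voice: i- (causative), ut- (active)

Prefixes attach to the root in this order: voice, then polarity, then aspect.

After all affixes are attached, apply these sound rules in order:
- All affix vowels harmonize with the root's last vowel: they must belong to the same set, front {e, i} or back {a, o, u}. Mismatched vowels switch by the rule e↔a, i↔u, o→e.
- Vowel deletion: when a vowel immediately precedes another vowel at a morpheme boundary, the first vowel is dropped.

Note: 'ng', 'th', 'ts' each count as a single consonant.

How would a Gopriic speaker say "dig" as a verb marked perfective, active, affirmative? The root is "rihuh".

tslutrihuh

Attach voice active ut- → utrihuh.
Attach polarity affirmative lo- → loutrihuh.
Attach aspect perfective ts- → tsloutrihuh.
Vowel harmony: no change.
Apply vowel deletion: tsloutrihuh → tslutrihuh.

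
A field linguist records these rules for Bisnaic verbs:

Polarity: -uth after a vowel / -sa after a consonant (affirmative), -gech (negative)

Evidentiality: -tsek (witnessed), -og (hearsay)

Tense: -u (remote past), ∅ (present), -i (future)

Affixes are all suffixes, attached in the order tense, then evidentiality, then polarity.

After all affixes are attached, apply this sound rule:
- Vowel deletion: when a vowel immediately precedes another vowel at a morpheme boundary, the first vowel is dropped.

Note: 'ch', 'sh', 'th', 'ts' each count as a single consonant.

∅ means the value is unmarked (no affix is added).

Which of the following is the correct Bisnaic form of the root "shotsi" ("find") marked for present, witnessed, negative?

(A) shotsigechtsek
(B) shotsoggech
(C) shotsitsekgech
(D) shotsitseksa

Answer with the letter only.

tense = present: zero marking, form stays shotsi.
Attach evidentiality witnessed -tsek → shotsitsek.
Attach polarity negative -gech → shotsitsekgech.
Vowel deletion: no change.
So the correct form is shotsitsekgech, option (C).
(B) shotsoggech is wrong: it uses hearsay instead of witnessed for evidentiality.
(D) shotsitseksa is wrong: it uses affirmative instead of negative for polarity.
(A) shotsigechtsek is wrong: it has the affixes in the wrong order.

C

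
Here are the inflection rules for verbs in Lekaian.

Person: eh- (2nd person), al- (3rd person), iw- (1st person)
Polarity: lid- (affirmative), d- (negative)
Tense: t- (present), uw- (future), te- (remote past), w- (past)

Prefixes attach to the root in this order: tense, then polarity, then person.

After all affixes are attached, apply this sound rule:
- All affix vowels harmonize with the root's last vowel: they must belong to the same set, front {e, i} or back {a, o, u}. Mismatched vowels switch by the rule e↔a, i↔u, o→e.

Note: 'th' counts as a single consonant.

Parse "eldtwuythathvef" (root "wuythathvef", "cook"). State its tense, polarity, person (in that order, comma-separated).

Segment: al-d-t-wuythathvef.
tense: t- → present.
polarity: d- → negative.
person: al- → 3rd person.

present, negative, 3rd person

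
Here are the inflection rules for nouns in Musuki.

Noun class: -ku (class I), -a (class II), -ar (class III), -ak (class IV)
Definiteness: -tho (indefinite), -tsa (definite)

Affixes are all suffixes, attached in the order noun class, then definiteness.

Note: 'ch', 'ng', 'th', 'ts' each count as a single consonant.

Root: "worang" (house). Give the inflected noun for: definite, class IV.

Attach noun class class IV -ak → worangak.
Attach definiteness definite -tsa → worangaktsa.

worangaktsa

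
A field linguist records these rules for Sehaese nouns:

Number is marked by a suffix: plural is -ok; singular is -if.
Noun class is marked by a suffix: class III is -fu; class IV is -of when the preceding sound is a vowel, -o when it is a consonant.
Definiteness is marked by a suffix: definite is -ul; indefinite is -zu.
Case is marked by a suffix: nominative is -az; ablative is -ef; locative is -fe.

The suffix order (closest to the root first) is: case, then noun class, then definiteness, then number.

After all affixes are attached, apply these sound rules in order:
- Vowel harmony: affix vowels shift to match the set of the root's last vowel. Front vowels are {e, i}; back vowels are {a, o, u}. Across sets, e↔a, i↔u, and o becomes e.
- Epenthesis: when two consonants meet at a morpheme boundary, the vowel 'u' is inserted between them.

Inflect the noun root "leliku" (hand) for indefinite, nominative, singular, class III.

Attach case nominative -az → lelikuaz.
Attach noun class class III -fu → lelikuazfu.
Attach definiteness indefinite -zu → lelikuazfuzu.
Attach number singular -if → lelikuazfuzuif.
Apply vowel harmony: lelikuazfuzuif → lelikuazfuzuuf.
Apply epenthesis: lelikuazfuzuuf → lelikuazufuzuuf.

lelikuazufuzuuf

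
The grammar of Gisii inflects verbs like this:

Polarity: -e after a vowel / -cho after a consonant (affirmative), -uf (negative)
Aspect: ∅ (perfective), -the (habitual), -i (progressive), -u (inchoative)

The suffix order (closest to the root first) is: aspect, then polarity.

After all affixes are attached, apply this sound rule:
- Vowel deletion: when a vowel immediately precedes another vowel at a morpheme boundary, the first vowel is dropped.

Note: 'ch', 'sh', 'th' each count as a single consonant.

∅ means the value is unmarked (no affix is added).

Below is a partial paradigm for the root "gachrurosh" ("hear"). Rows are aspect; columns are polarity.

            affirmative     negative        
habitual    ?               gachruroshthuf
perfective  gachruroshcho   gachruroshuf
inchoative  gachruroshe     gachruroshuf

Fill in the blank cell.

gachruroshthe

Attach aspect habitual -the → gachruroshthe.
Attach polarity affirmative -e (after vowel 'e') → gachruroshthee.
Apply vowel deletion: gachruroshthee → gachruroshthe.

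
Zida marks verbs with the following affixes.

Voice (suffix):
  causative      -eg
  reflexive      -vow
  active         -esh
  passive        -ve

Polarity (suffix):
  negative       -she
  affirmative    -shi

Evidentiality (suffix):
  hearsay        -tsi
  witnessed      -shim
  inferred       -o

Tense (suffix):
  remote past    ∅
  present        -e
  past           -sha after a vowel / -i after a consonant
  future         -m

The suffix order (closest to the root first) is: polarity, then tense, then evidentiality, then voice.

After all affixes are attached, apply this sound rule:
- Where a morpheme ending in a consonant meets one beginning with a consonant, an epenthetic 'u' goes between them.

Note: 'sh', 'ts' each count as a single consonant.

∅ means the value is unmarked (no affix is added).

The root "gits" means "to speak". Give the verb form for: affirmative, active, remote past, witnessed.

Attach polarity affirmative -shi → gitsshi.
tense = remote past: zero marking, form stays gitsshi.
Attach evidentiality witnessed -shim → gitsshishim.
Attach voice active -esh → gitsshishimesh.
Apply epenthesis: gitsshishimesh → gitsushishimesh.

gitsushishimesh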